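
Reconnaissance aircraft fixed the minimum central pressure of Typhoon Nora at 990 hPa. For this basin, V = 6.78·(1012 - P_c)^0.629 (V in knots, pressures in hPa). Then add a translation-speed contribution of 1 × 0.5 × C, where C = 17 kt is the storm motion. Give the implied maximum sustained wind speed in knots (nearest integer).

ΔP = 1012 − 990 = 22 hPa.
22^0.629 ≈ 6.988.
V ≈ 6.78 × 6.988 ≈ 47.4 kt.
Translation term: 1 × 0.5 × 17 = 8.5 kt.
Corrected V ≈ 55.9 kt → 56 kt.

56 kt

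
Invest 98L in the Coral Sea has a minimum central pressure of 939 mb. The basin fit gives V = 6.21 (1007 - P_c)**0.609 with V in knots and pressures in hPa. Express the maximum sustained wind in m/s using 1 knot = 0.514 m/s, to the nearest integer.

42 m/s

ΔP = 1007 − 939 = 68 mb.
V ≈ 6.21 × 68^0.609 = 6.21 × 13.062 ≈ 81.113 kt.
81.113 × 0.514 ≈ 41.69 m/s → 42 m/s.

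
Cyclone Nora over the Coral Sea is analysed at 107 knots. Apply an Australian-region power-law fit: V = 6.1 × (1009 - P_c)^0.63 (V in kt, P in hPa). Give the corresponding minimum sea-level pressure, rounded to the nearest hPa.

915 hPa

ΔP = (V / 6.1)^(1/0.63) = (107/6.1)^1.587.
107/6.1 = 17.541; 17.541^1.587 ≈ 94.34 hPa.
P_c = 1009 − 94.34 = 914.66 ≈ 915 hPa.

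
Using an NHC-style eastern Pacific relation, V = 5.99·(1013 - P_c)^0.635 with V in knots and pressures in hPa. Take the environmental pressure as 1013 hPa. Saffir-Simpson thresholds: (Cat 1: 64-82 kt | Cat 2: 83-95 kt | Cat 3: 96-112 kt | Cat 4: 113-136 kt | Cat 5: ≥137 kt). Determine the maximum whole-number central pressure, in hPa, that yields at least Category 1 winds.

Category 1 begins at V = 64 kt.
Required ΔP = (64/5.99)^(1/0.635) = 10.684^1.575 ≈ 41.69 hPa.
P_c ≤ 1013 − 41.69 = 971.31, so the highest integer P_c is 971 hPa.

971 hPa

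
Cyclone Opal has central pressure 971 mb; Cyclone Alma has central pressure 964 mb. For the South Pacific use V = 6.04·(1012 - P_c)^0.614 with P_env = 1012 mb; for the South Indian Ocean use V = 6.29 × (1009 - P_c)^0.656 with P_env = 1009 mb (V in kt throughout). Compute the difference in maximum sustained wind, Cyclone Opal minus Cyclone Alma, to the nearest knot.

Cyclone Opal: ΔP = 41; V ≈ 6.04 × 41^0.614 ≈ 59.06 kt.
Cyclone Alma: ΔP = 45; V ≈ 6.29 × 45^0.656 ≈ 76.41 kt.
Difference ≈ 59.06 − 76.41 = -17.35 → -17 kt.

-17 kt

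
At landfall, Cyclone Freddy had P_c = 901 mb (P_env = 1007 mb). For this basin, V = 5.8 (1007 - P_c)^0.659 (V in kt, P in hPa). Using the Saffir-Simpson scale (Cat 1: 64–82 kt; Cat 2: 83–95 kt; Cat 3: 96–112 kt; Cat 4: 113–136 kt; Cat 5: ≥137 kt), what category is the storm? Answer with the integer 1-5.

ΔP = 1007 − 901 = 106 mb.
V ≈ 5.8 × 106^0.659 = 5.8 × 21.61 ≈ 125 kt.
125 kt falls in the Category 4 band.

4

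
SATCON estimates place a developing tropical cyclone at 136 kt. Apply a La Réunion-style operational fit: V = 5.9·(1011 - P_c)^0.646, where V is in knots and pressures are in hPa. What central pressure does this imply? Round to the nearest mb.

ΔP = (V / 5.9)^(1/0.646) = (136/5.9)^1.548.
136/5.9 = 23.051; 23.051^1.548 ≈ 128.65 mb.
P_c = 1011 − 128.65 = 882.35 ≈ 882 mb.

882 mb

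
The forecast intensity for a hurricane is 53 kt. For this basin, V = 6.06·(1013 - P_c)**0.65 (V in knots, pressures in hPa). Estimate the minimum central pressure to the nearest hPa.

ΔP = (V / 6.06)^(1/0.65) = (53/6.06)^1.538.
53/6.06 = 8.746; 8.746^1.538 ≈ 28.11 hPa.
P_c = 1013 − 28.11 = 984.89 ≈ 985 hPa.

985 hPa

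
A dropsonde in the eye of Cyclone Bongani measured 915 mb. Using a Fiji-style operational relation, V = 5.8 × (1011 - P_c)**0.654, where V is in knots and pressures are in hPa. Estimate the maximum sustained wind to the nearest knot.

115 kt

ΔP = 1011 − 915 = 96 mb.
96^0.654 ≈ 19.788.
V ≈ 5.8 × 19.788 ≈ 114.8 kt.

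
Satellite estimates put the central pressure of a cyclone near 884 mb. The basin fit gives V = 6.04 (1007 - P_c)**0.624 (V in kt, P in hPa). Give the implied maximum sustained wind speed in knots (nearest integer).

122 kt

ΔP = 1007 − 884 = 123 mb.
123^0.624 ≈ 20.142.
V ≈ 6.04 × 20.142 ≈ 121.7 kt.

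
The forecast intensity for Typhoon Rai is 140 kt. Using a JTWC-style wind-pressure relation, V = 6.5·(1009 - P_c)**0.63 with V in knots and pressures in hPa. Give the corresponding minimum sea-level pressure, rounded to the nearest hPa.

ΔP = (V / 6.5)^(1/0.63) = (140/6.5)^1.587.
140/6.5 = 21.538; 21.538^1.587 ≈ 130.68 hPa.
P_c = 1009 − 130.68 = 878.32 ≈ 878 hPa.

878 hPa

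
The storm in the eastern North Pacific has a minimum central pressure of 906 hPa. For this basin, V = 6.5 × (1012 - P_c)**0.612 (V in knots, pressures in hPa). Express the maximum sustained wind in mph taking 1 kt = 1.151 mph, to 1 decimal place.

ΔP = 1012 − 906 = 106 hPa.
V ≈ 6.5 × 106^0.612 = 6.5 × 17.358 ≈ 112.824 kt.
112.824 × 1.151 ≈ 129.86 mph → 129.9 mph.

129.9 mph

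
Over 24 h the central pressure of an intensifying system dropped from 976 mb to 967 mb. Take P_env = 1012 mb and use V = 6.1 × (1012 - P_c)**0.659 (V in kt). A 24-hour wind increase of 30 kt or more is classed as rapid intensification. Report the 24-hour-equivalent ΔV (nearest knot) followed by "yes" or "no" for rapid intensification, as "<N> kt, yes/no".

10 kt, no

V₁: ΔP = 36, V ≈ 6.1 × 36^0.659 ≈ 64.70 kt.
V₂: ΔP = 45, V ≈ 6.1 × 45^0.659 ≈ 74.95 kt.
ΔV over 24 h = 10.25 kt → 24 h equivalent = 10.25 × 24/24 ≈ 10.25 kt.
10 kt < 30 kt ⇒ not rapid intensification.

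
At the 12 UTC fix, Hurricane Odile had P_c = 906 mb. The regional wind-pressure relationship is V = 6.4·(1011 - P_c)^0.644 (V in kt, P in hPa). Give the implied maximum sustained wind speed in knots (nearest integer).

ΔP = 1011 − 906 = 105 mb.
105^0.644 ≈ 20.028.
V ≈ 6.4 × 20.028 ≈ 128.2 kt.

128 kt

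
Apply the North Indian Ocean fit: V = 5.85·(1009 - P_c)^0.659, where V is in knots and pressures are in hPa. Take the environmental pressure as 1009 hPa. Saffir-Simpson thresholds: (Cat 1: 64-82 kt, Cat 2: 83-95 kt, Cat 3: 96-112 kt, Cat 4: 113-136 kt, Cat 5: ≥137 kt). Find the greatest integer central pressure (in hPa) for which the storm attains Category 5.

889 hPa

Category 5 begins at V = 137 kt.
Required ΔP = (137/5.85)^(1/0.659) = 23.419^1.517 ≈ 119.74 hPa.
P_c ≤ 1009 − 119.74 = 889.26, so the highest integer P_c is 889 hPa.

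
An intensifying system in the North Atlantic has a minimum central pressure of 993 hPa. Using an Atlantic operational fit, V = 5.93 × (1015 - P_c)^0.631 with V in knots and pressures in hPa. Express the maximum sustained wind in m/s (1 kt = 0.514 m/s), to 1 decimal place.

21.4 m/s

ΔP = 1015 − 993 = 22 hPa.
V ≈ 5.93 × 22^0.631 = 5.93 × 7.032 ≈ 41.699 kt.
41.699 × 0.514 ≈ 21.43 m/s → 21.4 m/s.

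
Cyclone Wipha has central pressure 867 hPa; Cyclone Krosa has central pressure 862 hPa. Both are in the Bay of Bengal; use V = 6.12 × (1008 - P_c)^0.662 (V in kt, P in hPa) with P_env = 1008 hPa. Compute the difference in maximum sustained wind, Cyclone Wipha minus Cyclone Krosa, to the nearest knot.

-4 kt

Cyclone Wipha: ΔP = 141; V ≈ 6.12 × 141^0.662 ≈ 162.01 kt.
Cyclone Krosa: ΔP = 146; V ≈ 6.12 × 146^0.662 ≈ 165.79 kt.
Difference ≈ 162.01 − 165.79 = -3.78 → -4 kt.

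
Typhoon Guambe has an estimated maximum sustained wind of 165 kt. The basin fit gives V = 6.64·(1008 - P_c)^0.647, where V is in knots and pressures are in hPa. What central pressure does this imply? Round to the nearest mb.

ΔP = (V / 6.64)^(1/0.647) = (165/6.64)^1.546.
165/6.64 = 24.849; 24.849^1.546 ≈ 143.41 mb.
P_c = 1008 − 143.41 = 864.59 ≈ 865 mb.

865 mb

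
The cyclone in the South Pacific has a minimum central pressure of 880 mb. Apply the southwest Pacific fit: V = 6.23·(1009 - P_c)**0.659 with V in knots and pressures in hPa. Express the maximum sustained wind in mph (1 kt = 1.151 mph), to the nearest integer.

176 mph

ΔP = 1009 − 880 = 129 mb.
V ≈ 6.23 × 129^0.659 = 6.23 × 24.597 ≈ 153.238 kt.
153.238 × 1.151 ≈ 176.38 mph → 176 mph.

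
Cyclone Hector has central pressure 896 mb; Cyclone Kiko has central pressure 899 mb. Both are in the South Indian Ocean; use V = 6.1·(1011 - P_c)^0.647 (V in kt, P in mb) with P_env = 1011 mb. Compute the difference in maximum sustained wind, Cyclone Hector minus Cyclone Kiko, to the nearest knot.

2 kt

Cyclone Hector: ΔP = 115; V ≈ 6.1 × 115^0.647 ≈ 131.40 kt.
Cyclone Kiko: ΔP = 112; V ≈ 6.1 × 112^0.647 ≈ 129.17 kt.
Difference ≈ 131.40 − 129.17 = 2.23 → 2 kt.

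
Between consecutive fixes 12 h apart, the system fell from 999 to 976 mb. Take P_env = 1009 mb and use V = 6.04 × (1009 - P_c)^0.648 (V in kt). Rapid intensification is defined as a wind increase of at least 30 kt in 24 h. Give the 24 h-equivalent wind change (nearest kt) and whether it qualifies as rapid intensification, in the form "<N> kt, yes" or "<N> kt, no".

V₁: ΔP = 10, V ≈ 6.04 × 10^0.648 ≈ 26.86 kt.
V₂: ΔP = 33, V ≈ 6.04 × 33^0.648 ≈ 58.21 kt.
ΔV over 12 h = 31.35 kt → 24 h equivalent = 31.35 × 24/12 ≈ 62.70 kt.
63 kt ≥ 30 kt ⇒ rapid intensification.

63 kt, yes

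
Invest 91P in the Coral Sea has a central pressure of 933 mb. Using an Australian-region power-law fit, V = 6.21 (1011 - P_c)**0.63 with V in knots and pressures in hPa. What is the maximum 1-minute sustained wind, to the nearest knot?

97 kt

ΔP = 1011 − 933 = 78 mb.
78^0.63 ≈ 15.560.
V ≈ 6.21 × 15.560 ≈ 96.6 kt.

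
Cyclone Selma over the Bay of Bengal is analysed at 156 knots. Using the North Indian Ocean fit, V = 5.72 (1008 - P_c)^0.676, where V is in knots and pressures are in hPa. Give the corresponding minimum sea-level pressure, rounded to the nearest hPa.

875 hPa

ΔP = (V / 5.72)^(1/0.676) = (156/5.72)^1.479.
156/5.72 = 27.273; 27.273^1.479 ≈ 133.00 hPa.
P_c = 1008 − 133.00 = 875.00 ≈ 875 hPa.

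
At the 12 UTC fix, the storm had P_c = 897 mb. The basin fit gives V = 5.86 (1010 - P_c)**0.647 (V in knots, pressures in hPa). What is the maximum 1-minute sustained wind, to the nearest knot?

125 kt

ΔP = 1010 − 897 = 113 mb.
113^0.647 ≈ 21.298.
V ≈ 5.86 × 21.298 ≈ 124.8 kt.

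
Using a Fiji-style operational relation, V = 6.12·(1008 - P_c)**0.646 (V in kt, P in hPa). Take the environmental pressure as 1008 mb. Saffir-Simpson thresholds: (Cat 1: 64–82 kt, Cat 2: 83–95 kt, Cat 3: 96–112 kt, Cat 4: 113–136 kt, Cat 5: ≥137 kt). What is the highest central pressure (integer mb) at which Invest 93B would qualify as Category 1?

Category 1 begins at V = 64 kt.
Required ΔP = (64/6.12)^(1/0.646) = 10.458^1.548 ≈ 37.85 mb.
P_c ≤ 1008 − 37.85 = 970.15, so the highest integer P_c is 970 mb.

970 mb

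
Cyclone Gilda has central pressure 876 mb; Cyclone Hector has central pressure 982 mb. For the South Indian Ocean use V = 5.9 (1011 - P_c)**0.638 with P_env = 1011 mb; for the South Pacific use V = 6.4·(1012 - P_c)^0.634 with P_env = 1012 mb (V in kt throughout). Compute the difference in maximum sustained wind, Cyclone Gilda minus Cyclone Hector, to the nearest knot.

80 kt

Cyclone Gilda: ΔP = 135; V ≈ 5.9 × 135^0.638 ≈ 134.90 kt.
Cyclone Hector: ΔP = 30; V ≈ 6.4 × 30^0.634 ≈ 55.29 kt.
Difference ≈ 134.90 − 55.29 = 79.61 → 80 kt.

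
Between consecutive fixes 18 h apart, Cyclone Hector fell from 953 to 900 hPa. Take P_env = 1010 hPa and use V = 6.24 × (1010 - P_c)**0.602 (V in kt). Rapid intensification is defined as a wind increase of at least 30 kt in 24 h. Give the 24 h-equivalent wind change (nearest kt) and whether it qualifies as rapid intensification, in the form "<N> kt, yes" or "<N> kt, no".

46 kt, yes

V₁: ΔP = 57, V ≈ 6.24 × 57^0.602 ≈ 71.16 kt.
V₂: ΔP = 110, V ≈ 6.24 × 110^0.602 ≈ 105.71 kt.
ΔV over 18 h = 34.55 kt → 24 h equivalent = 34.55 × 24/18 ≈ 46.07 kt.
46 kt ≥ 30 kt ⇒ rapid intensification.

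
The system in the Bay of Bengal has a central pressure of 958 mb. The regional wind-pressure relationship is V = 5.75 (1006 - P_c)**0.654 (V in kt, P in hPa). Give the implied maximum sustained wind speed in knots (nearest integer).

ΔP = 1006 − 958 = 48 mb.
48^0.654 ≈ 12.576.
V ≈ 5.75 × 12.576 ≈ 72.3 kt.

72 kt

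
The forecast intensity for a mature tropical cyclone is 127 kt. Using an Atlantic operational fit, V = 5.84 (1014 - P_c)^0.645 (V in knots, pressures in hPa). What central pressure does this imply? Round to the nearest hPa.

ΔP = (V / 5.84)^(1/0.645) = (127/5.84)^1.550.
127/5.84 = 21.747; 21.747^1.550 ≈ 118.43 hPa.
P_c = 1014 − 118.43 = 895.57 ≈ 896 hPa.

896 hPa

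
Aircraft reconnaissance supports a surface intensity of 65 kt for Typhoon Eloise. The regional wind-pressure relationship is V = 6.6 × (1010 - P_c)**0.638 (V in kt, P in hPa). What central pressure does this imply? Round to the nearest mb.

974 mb

ΔP = (V / 6.6)^(1/0.638) = (65/6.6)^1.567.
65/6.6 = 9.848; 9.848^1.567 ≈ 36.06 mb.
P_c = 1010 − 36.06 = 973.94 ≈ 974 mb.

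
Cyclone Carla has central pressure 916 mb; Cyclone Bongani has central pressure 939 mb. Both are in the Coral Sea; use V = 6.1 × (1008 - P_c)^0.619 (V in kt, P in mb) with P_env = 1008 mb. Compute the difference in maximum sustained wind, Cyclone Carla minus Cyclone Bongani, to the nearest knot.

16 kt

Cyclone Carla: ΔP = 92; V ≈ 6.1 × 92^0.619 ≈ 100.21 kt.
Cyclone Bongani: ΔP = 69; V ≈ 6.1 × 69^0.619 ≈ 83.86 kt.
Difference ≈ 100.21 − 83.86 = 16.35 → 16 kt.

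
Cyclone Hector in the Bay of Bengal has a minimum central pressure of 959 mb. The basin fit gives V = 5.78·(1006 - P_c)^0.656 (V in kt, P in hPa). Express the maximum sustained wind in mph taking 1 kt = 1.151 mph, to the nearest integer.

ΔP = 1006 − 959 = 47 mb.
V ≈ 5.78 × 47^0.656 = 5.78 × 12.500 ≈ 72.248 kt.
72.248 × 1.151 ≈ 83.16 mph → 83 mph.

83 mph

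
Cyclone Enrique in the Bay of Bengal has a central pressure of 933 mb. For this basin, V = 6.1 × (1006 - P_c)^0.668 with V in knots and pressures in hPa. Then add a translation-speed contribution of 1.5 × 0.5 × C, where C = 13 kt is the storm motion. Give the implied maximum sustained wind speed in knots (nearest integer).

117 kt

ΔP = 1006 − 933 = 73 mb.
73^0.668 ≈ 17.567.
V ≈ 6.1 × 17.567 ≈ 107.2 kt.
Translation term: 1.5 × 0.5 × 13 = 9.75 kt.
Corrected V ≈ 116.95 kt → 117 kt.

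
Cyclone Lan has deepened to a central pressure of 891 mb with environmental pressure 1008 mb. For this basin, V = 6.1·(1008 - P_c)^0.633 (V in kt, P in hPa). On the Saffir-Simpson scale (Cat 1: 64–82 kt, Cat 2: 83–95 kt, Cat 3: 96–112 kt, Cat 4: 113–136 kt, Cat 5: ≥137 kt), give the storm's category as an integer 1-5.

ΔP = 1008 − 891 = 117 mb.
V ≈ 6.1 × 117^0.633 = 6.1 × 20.38 ≈ 124 kt.
124 kt falls in the Category 4 band.

4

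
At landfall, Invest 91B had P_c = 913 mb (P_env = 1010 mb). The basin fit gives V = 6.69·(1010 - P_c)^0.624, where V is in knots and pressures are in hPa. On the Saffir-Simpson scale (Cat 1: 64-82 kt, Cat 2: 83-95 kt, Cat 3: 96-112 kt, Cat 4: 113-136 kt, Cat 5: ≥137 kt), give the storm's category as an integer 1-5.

4

ΔP = 1010 − 913 = 97 mb.
V ≈ 6.69 × 97^0.624 = 6.69 × 17.37 ≈ 116 kt.
116 kt falls in the Category 4 band.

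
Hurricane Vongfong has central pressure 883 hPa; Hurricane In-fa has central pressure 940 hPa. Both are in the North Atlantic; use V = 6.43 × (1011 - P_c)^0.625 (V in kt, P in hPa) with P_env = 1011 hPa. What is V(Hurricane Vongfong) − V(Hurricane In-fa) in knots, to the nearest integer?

41 kt

Hurricane Vongfong: ΔP = 128; V ≈ 6.43 × 128^0.625 ≈ 133.42 kt.
Hurricane In-fa: ΔP = 71; V ≈ 6.43 × 71^0.625 ≈ 92.31 kt.
Difference ≈ 133.42 − 92.31 = 41.11 → 41 kt.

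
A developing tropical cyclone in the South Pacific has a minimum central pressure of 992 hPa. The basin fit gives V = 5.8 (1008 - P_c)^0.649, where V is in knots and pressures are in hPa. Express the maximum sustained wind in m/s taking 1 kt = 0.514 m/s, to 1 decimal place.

18.0 m/s

ΔP = 1008 − 992 = 16 hPa.
V ≈ 5.8 × 16^0.649 = 5.8 × 6.046 ≈ 35.067 kt.
35.067 × 0.514 ≈ 18.02 m/s → 18.0 m/s.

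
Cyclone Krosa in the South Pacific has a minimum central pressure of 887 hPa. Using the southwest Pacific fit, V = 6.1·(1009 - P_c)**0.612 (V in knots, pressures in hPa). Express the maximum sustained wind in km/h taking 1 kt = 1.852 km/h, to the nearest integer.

214 km/h

ΔP = 1009 − 887 = 122 hPa.
V ≈ 6.1 × 122^0.612 = 6.1 × 18.917 ≈ 115.394 kt.
115.394 × 1.852 ≈ 213.71 km/h → 214 km/h.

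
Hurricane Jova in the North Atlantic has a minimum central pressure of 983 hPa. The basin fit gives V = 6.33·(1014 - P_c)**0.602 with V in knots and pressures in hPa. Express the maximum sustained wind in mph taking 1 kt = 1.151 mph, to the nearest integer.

58 mph

ΔP = 1014 − 983 = 31 hPa.
V ≈ 6.33 × 31^0.602 = 6.33 × 7.903 ≈ 50.027 kt.
50.027 × 1.151 ≈ 57.58 mph → 58 mph.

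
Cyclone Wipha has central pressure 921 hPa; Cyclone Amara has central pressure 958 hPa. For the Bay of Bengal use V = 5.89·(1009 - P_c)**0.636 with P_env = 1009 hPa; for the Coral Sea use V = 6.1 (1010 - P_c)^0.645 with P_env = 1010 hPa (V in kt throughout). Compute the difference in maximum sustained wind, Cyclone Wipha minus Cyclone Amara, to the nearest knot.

Cyclone Wipha: ΔP = 88; V ≈ 5.89 × 88^0.636 ≈ 101.58 kt.
Cyclone Amara: ΔP = 52; V ≈ 6.1 × 52^0.645 ≈ 78.01 kt.
Difference ≈ 101.58 − 78.01 = 23.57 → 24 kt.

24 kt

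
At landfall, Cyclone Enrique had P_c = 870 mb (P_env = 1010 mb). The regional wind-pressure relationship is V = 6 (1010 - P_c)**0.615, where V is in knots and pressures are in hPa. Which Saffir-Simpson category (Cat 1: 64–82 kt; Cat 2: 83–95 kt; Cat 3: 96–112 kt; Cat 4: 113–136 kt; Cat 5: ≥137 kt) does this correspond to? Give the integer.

4

ΔP = 1010 − 870 = 140 mb.
V ≈ 6 × 140^0.615 = 6 × 20.89 ≈ 125 kt.
125 kt falls in the Category 4 band.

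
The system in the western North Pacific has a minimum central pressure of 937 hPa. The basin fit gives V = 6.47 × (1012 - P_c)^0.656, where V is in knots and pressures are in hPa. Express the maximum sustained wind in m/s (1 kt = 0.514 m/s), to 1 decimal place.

56.5 m/s

ΔP = 1012 − 937 = 75 hPa.
V ≈ 6.47 × 75^0.656 = 6.47 × 16.984 ≈ 109.887 kt.
109.887 × 0.514 ≈ 56.48 m/s → 56.5 m/s.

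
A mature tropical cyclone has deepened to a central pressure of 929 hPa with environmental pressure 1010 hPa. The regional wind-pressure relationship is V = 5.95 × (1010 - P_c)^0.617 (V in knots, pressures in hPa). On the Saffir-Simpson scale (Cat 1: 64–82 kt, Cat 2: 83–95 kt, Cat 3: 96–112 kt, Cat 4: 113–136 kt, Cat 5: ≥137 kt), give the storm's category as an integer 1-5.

ΔP = 1010 − 929 = 81 hPa.
V ≈ 5.95 × 81^0.617 = 5.95 × 15.05 ≈ 90 kt.
90 kt falls in the Category 2 band.

2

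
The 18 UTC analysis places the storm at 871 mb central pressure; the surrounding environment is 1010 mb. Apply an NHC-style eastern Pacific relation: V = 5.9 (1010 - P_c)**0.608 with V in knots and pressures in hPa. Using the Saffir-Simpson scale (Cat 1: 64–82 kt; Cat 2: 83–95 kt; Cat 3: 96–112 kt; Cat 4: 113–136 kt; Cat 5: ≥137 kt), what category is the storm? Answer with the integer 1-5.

4

ΔP = 1010 − 871 = 139 mb.
V ≈ 5.9 × 139^0.608 = 5.9 × 20.09 ≈ 119 kt.
119 kt falls in the Category 4 band.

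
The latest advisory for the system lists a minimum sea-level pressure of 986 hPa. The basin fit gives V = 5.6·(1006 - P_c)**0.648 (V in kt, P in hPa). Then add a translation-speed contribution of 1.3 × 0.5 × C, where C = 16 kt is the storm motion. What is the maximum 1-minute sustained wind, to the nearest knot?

49 kt

ΔP = 1006 − 986 = 20 hPa.
20^0.648 ≈ 6.967.
V ≈ 5.6 × 6.967 ≈ 39.0 kt.
Translation term: 1.3 × 0.5 × 16 = 10.4 kt.
Corrected V ≈ 49.4 kt → 49 kt.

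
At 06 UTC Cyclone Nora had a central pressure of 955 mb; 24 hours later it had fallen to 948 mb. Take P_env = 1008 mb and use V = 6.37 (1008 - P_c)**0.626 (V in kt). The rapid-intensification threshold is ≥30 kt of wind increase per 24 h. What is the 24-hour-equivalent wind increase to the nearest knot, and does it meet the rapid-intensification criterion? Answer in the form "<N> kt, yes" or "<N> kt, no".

V₁: ΔP = 53, V ≈ 6.37 × 53^0.626 ≈ 76.48 kt.
V₂: ΔP = 60, V ≈ 6.37 × 60^0.626 ≈ 82.65 kt.
ΔV over 24 h = 6.17 kt → 24 h equivalent = 6.17 × 24/24 ≈ 6.17 kt.
6 kt < 30 kt ⇒ not rapid intensification.

6 kt, no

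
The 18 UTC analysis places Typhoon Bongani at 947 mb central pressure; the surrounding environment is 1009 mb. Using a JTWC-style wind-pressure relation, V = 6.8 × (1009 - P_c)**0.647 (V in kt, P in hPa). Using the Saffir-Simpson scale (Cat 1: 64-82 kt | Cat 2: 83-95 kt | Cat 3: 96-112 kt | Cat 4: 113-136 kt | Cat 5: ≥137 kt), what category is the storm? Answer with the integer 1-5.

ΔP = 1009 − 947 = 62 mb.
V ≈ 6.8 × 62^0.647 = 6.8 × 14.44 ≈ 98 kt.
98 kt falls in the Category 3 band.

3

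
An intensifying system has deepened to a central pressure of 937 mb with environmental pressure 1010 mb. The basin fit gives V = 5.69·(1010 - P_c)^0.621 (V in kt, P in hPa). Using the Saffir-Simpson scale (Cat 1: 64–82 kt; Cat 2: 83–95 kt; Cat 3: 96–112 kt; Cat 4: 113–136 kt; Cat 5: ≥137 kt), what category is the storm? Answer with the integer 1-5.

ΔP = 1010 − 937 = 73 mb.
V ≈ 5.69 × 73^0.621 = 5.69 × 14.36 ≈ 82 kt.
82 kt falls in the Category 1 band.

1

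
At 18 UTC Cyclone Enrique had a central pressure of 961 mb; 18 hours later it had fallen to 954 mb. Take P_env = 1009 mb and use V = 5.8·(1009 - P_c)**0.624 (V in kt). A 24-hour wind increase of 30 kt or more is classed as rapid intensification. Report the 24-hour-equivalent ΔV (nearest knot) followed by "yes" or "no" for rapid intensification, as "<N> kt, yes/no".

8 kt, no

V₁: ΔP = 48, V ≈ 5.8 × 48^0.624 ≈ 64.94 kt.
V₂: ΔP = 55, V ≈ 5.8 × 55^0.624 ≈ 70.70 kt.
ΔV over 18 h = 5.76 kt → 24 h equivalent = 5.76 × 24/18 ≈ 7.68 kt.
8 kt < 30 kt ⇒ not rapid intensification.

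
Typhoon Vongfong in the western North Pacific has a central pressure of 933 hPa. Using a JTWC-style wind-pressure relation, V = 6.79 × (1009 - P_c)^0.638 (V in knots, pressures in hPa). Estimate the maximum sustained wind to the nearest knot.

108 kt

ΔP = 1009 − 933 = 76 hPa.
76^0.638 ≈ 15.847.
V ≈ 6.79 × 15.847 ≈ 107.6 kt.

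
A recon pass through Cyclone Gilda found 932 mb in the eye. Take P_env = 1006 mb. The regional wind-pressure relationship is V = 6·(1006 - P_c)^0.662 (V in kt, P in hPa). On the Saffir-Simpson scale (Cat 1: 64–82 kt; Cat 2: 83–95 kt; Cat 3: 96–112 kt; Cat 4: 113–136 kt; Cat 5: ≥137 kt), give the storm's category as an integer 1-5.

3

ΔP = 1006 − 932 = 74 mb.
V ≈ 6 × 74^0.662 = 6 × 17.28 ≈ 104 kt.
104 kt falls in the Category 3 band.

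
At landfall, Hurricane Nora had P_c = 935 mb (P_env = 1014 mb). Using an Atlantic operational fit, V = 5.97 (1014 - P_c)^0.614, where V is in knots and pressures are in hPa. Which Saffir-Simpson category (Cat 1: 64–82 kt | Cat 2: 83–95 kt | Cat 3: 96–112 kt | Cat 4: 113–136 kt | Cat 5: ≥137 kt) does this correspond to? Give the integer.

2

ΔP = 1014 − 935 = 79 mb.
V ≈ 5.97 × 79^0.614 = 5.97 × 14.63 ≈ 87 kt.
87 kt falls in the Category 2 band.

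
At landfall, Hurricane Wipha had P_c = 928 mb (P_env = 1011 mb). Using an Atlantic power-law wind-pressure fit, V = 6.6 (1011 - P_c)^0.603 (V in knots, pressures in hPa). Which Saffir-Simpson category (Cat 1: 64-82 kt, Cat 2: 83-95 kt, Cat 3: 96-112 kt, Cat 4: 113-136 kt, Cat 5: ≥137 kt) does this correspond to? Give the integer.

ΔP = 1011 − 928 = 83 mb.
V ≈ 6.6 × 83^0.603 = 6.6 × 14.36 ≈ 95 kt.
95 kt falls in the Category 2 band.

2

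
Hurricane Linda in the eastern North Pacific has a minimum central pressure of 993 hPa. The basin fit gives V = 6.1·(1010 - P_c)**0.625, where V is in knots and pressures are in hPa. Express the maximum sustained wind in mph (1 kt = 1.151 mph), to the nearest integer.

41 mph

ΔP = 1010 − 993 = 17 hPa.
V ≈ 6.1 × 17^0.625 = 6.1 × 5.875 ≈ 35.839 kt.
35.839 × 1.151 ≈ 41.25 mph → 41 mph.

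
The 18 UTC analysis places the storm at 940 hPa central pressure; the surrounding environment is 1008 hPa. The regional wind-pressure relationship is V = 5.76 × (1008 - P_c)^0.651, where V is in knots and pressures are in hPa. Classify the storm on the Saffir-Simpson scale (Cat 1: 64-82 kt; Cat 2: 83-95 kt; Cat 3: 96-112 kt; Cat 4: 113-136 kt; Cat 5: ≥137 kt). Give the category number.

2

ΔP = 1008 − 940 = 68 hPa.
V ≈ 5.76 × 68^0.651 = 5.76 × 15.59 ≈ 90 kt.
90 kt falls in the Category 2 band.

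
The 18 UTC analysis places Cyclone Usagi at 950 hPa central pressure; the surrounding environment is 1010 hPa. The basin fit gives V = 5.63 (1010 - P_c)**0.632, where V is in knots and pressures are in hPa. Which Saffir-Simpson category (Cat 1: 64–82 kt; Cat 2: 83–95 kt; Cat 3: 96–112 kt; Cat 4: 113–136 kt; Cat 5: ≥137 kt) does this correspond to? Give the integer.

ΔP = 1010 − 950 = 60 hPa.
V ≈ 5.63 × 60^0.632 = 5.63 × 13.30 ≈ 75 kt.
75 kt falls in the Category 1 band.

1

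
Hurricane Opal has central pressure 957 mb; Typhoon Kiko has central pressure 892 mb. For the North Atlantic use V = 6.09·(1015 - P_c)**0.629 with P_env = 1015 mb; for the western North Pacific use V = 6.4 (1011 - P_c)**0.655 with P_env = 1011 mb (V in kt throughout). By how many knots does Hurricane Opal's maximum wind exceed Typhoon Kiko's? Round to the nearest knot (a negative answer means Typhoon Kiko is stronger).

Hurricane Opal: ΔP = 58; V ≈ 6.09 × 58^0.629 ≈ 78.31 kt.
Typhoon Kiko: ΔP = 119; V ≈ 6.4 × 119^0.655 ≈ 146.44 kt.
Difference ≈ 78.31 − 146.44 = -68.13 → -68 kt.

-68 kt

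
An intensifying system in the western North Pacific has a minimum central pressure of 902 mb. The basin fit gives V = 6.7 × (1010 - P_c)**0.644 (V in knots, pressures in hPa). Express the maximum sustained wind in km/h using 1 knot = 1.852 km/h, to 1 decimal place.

253.1 km/h

ΔP = 1010 − 902 = 108 mb.
V ≈ 6.7 × 108^0.644 = 6.7 × 20.395 ≈ 136.647 kt.
136.647 × 1.852 ≈ 253.07 km/h → 253.1 km/h.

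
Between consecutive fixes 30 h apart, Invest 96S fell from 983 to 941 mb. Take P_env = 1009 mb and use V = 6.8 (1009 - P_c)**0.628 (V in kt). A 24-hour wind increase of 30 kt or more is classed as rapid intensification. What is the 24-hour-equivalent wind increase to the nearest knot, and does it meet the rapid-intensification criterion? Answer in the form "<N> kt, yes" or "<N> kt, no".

V₁: ΔP = 26, V ≈ 6.8 × 26^0.628 ≈ 52.62 kt.
V₂: ΔP = 68, V ≈ 6.8 × 68^0.628 ≈ 96.23 kt.
ΔV over 30 h = 43.61 kt → 24 h equivalent = 43.61 × 24/30 ≈ 34.89 kt.
35 kt ≥ 30 kt ⇒ rapid intensification.

35 kt, yes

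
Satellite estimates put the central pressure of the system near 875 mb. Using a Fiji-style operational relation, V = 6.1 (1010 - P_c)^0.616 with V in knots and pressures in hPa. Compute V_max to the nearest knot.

125 kt

ΔP = 1010 − 875 = 135 mb.
135^0.616 ≈ 20.525.
V ≈ 6.1 × 20.525 ≈ 125.2 kt.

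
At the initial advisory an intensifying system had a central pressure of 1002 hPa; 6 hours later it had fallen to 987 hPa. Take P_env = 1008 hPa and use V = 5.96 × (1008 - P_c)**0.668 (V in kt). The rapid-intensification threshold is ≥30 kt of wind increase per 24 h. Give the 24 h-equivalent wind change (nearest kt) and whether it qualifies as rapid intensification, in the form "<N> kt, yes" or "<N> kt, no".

103 kt, yes

V₁: ΔP = 6, V ≈ 5.96 × 6^0.668 ≈ 19.73 kt.
V₂: ΔP = 21, V ≈ 5.96 × 21^0.668 ≈ 45.55 kt.
ΔV over 6 h = 25.82 kt → 24 h equivalent = 25.82 × 24/6 ≈ 103.28 kt.
103 kt ≥ 30 kt ⇒ rapid intensification.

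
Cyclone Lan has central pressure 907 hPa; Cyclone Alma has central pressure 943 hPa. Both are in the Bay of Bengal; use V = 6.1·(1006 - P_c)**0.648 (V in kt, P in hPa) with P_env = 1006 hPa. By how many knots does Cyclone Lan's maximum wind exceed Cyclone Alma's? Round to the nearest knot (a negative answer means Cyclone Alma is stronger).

30 kt

Cyclone Lan: ΔP = 99; V ≈ 6.1 × 99^0.648 ≈ 119.81 kt.
Cyclone Alma: ΔP = 63; V ≈ 6.1 × 63^0.648 ≈ 89.39 kt.
Difference ≈ 119.81 − 89.39 = 30.42 → 30 kt.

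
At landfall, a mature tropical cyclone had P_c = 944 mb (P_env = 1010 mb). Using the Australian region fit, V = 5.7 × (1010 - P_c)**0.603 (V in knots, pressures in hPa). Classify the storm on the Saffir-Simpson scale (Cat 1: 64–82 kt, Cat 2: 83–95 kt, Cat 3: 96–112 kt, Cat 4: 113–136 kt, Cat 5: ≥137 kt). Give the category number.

ΔP = 1010 − 944 = 66 mb.
V ≈ 5.7 × 66^0.603 = 5.7 × 12.51 ≈ 71 kt.
71 kt falls in the Category 1 band.

1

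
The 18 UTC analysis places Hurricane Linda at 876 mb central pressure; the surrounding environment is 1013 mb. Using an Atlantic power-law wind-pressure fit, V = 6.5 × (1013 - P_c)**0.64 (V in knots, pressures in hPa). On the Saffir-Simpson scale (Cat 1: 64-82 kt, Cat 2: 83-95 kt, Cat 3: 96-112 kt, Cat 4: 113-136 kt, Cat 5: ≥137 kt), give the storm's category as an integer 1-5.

ΔP = 1013 − 876 = 137 mb.
V ≈ 6.5 × 137^0.64 = 6.5 × 23.31 ≈ 152 kt.
152 kt falls in the Category 5 band.

5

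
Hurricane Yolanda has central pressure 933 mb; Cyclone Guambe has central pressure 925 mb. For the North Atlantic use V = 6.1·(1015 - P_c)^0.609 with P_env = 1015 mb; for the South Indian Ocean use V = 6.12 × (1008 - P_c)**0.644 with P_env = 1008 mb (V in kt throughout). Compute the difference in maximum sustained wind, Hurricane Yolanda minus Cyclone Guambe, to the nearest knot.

-16 kt

Hurricane Yolanda: ΔP = 82; V ≈ 6.1 × 82^0.609 ≈ 89.30 kt.
Cyclone Guambe: ΔP = 83; V ≈ 6.12 × 83^0.644 ≈ 105.35 kt.
Difference ≈ 89.30 − 105.35 = -16.05 → -16 kt.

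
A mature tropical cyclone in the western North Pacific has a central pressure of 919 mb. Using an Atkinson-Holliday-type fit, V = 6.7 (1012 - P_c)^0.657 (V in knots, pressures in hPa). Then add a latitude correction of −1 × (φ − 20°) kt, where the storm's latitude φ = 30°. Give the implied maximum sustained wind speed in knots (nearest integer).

ΔP = 1012 − 919 = 93 mb.
93^0.657 ≈ 19.647.
V ≈ 6.7 × 19.647 ≈ 131.6 kt.
Latitude correction: −1 × (30 − 20) = -10 kt.
Corrected V ≈ 121.6 kt → 122 kt.

122 kt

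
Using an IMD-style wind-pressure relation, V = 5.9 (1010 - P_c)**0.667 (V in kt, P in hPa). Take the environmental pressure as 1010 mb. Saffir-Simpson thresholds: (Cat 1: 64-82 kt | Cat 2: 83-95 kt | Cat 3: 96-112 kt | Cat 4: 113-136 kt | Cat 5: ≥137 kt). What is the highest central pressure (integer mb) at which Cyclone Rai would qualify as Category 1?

974 mb

Category 1 begins at V = 64 kt.
Required ΔP = (64/5.9)^(1/0.667) = 10.847^1.499 ≈ 35.66 mb.
P_c ≤ 1010 − 35.66 = 974.34, so the highest integer P_c is 974 mb.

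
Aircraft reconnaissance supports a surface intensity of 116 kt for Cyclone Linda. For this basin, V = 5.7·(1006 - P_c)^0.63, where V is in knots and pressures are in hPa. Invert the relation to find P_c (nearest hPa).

887 hPa

ΔP = (V / 5.7)^(1/0.63) = (116/5.7)^1.587.
116/5.7 = 20.351; 20.351^1.587 ≈ 119.43 hPa.
P_c = 1006 − 119.43 = 886.57 ≈ 887 hPa.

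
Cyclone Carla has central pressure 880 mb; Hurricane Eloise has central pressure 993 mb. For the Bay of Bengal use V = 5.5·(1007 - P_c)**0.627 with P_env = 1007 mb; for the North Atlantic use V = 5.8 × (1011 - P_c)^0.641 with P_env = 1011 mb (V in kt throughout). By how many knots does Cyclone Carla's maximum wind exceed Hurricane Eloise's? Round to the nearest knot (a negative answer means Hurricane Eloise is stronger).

78 kt

Cyclone Carla: ΔP = 127; V ≈ 5.5 × 127^0.627 ≈ 114.67 kt.
Hurricane Eloise: ΔP = 18; V ≈ 5.8 × 18^0.641 ≈ 36.99 kt.
Difference ≈ 114.67 − 36.99 = 77.68 → 78 kt.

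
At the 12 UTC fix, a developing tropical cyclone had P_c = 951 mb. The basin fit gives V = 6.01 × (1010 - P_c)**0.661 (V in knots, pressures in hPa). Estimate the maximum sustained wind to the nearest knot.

89 kt

ΔP = 1010 − 951 = 59 mb.
59^0.661 ≈ 14.809.
V ≈ 6.01 × 14.809 ≈ 89.0 kt.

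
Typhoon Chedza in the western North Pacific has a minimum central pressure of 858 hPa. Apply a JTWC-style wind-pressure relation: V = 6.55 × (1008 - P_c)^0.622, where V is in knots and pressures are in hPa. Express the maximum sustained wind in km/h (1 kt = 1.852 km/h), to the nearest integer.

274 km/h

ΔP = 1008 − 858 = 150 hPa.
V ≈ 6.55 × 150^0.622 = 6.55 × 22.570 ≈ 147.833 kt.
147.833 × 1.852 ≈ 273.79 km/h → 274 km/h.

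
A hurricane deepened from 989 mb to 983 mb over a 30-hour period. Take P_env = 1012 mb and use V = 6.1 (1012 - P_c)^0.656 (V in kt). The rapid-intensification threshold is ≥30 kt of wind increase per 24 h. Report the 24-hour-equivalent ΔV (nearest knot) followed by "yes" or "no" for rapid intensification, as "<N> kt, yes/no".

6 kt, no

V₁: ΔP = 23, V ≈ 6.1 × 23^0.656 ≈ 47.71 kt.
V₂: ΔP = 29, V ≈ 6.1 × 29^0.656 ≈ 55.55 kt.
ΔV over 30 h = 7.84 kt → 24 h equivalent = 7.84 × 24/30 ≈ 6.27 kt.
6 kt < 30 kt ⇒ not rapid intensification.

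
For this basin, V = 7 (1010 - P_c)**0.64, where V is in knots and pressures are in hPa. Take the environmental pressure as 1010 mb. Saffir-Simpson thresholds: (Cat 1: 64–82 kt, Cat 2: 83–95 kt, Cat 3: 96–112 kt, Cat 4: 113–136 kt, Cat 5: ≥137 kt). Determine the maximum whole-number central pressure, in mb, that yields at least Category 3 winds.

950 mb

Category 3 begins at V = 96 kt.
Required ΔP = (96/7)^(1/0.64) = 13.714^1.562 ≈ 59.82 mb.
P_c ≤ 1010 − 59.82 = 950.18, so the highest integer P_c is 950 mb.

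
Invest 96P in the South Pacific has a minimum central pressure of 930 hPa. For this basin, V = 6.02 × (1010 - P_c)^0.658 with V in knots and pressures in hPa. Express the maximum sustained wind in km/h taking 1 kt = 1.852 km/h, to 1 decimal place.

199.3 km/h

ΔP = 1010 − 930 = 80 hPa.
V ≈ 6.02 × 80^0.658 = 6.02 × 17.874 ≈ 107.604 kt.
107.604 × 1.852 ≈ 199.28 km/h → 199.3 km/h.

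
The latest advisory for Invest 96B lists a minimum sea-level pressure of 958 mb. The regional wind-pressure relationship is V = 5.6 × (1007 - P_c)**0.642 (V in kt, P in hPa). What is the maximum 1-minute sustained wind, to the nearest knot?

68 kt

ΔP = 1007 − 958 = 49 mb.
49^0.642 ≈ 12.165.
V ≈ 5.6 × 12.165 ≈ 68.1 kt.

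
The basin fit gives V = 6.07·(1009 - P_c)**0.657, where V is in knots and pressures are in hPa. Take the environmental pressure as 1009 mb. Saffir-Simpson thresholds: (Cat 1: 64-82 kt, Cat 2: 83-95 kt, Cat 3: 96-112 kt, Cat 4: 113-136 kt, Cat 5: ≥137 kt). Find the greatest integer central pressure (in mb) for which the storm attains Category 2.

Category 2 begins at V = 83 kt.
Required ΔP = (83/6.07)^(1/0.657) = 13.674^1.522 ≈ 53.57 mb.
P_c ≤ 1009 − 53.57 = 955.43, so the highest integer P_c is 955 mb.

955 mb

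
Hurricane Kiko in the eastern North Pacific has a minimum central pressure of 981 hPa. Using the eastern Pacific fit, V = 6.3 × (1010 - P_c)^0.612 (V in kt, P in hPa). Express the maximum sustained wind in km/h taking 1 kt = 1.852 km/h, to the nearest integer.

ΔP = 1010 − 981 = 29 hPa.
V ≈ 6.3 × 29^0.612 = 6.3 × 7.852 ≈ 49.468 kt.
49.468 × 1.852 ≈ 91.62 km/h → 92 km/h.

92 km/h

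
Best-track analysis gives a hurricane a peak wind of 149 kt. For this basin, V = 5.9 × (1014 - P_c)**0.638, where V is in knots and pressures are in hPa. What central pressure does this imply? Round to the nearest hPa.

ΔP = (V / 5.9)^(1/0.638) = (149/5.9)^1.567.
149/5.9 = 25.254; 25.254^1.567 ≈ 157.77 hPa.
P_c = 1014 − 157.77 = 856.23 ≈ 856 hPa.

856 hPa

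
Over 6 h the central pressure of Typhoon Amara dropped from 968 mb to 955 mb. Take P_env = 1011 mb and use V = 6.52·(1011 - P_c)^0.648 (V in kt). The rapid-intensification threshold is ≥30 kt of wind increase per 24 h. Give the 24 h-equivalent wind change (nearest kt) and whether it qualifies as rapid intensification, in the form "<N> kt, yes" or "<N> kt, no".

V₁: ΔP = 43, V ≈ 6.52 × 43^0.648 ≈ 74.60 kt.
V₂: ΔP = 56, V ≈ 6.52 × 56^0.648 ≈ 88.53 kt.
ΔV over 6 h = 13.93 kt → 24 h equivalent = 13.93 × 24/6 ≈ 55.72 kt.
56 kt ≥ 30 kt ⇒ rapid intensification.

56 kt, yes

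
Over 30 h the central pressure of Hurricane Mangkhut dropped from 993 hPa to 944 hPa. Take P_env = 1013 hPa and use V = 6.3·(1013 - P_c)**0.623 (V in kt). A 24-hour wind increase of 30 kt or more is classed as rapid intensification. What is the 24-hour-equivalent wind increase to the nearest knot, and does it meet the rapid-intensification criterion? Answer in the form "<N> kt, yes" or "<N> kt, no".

38 kt, yes

V₁: ΔP = 20, V ≈ 6.3 × 20^0.623 ≈ 40.73 kt.
V₂: ΔP = 69, V ≈ 6.3 × 69^0.623 ≈ 88.09 kt.
ΔV over 30 h = 47.36 kt → 24 h equivalent = 47.36 × 24/30 ≈ 37.89 kt.
38 kt ≥ 30 kt ⇒ rapid intensification.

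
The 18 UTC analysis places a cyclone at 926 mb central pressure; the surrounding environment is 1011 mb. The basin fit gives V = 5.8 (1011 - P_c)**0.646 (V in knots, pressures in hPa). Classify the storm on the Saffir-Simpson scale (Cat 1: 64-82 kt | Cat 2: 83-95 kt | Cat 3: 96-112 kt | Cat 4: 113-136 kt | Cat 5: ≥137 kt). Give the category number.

3

ΔP = 1011 − 926 = 85 mb.
V ≈ 5.8 × 85^0.646 = 5.8 × 17.64 ≈ 102 kt.
102 kt falls in the Category 3 band.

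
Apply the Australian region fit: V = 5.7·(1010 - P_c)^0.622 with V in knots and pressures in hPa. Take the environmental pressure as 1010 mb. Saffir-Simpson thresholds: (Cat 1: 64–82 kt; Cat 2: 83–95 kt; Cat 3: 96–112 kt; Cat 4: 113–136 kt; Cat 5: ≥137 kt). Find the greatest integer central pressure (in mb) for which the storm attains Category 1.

Category 1 begins at V = 64 kt.
Required ΔP = (64/5.7)^(1/0.622) = 11.228^1.608 ≈ 48.82 mb.
P_c ≤ 1010 − 48.82 = 961.18, so the highest integer P_c is 961 mb.

961 mb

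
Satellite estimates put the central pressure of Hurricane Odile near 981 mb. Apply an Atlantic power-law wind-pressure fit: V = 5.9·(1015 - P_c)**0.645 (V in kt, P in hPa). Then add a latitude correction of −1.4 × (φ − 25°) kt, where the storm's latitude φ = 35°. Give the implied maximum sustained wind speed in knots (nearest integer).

ΔP = 1015 − 981 = 34 mb.
34^0.645 ≈ 9.723.
V ≈ 5.9 × 9.723 ≈ 57.4 kt.
Latitude correction: −1.4 × (35 − 25) = -14 kt.
Corrected V ≈ 43.4 kt → 43 kt.

43 kt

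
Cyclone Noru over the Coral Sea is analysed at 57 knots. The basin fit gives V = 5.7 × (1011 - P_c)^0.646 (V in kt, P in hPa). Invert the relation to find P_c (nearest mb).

976 mb

ΔP = (V / 5.7)^(1/0.646) = (57/5.7)^1.548.
57/5.7 = 10.000; 10.000^1.548 ≈ 35.32 mb.
P_c = 1011 − 35.32 = 975.68 ≈ 976 mb.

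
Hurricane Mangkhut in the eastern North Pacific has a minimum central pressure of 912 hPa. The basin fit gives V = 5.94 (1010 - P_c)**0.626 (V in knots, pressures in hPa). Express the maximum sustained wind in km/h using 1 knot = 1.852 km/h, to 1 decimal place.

ΔP = 1010 − 912 = 98 hPa.
V ≈ 5.94 × 98^0.626 = 5.94 × 17.640 ≈ 104.784 kt.
104.784 × 1.852 ≈ 194.06 km/h → 194.1 km/h.

194.1 km/h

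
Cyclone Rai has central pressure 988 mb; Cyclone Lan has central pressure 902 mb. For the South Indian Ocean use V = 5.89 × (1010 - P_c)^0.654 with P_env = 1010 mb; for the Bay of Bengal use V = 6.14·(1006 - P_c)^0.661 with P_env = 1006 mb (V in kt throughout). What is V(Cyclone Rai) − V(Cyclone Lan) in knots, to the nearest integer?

-88 kt

Cyclone Rai: ΔP = 22; V ≈ 5.89 × 22^0.654 ≈ 44.47 kt.
Cyclone Lan: ΔP = 104; V ≈ 6.14 × 104^0.661 ≈ 132.26 kt.
Difference ≈ 44.47 − 132.26 = -87.79 → -88 kt.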